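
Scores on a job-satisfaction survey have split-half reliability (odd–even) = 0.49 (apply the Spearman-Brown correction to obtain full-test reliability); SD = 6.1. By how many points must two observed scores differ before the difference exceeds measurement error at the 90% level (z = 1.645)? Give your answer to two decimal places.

Spearman-Brown: r = 2(0.49) / (1 + 0.49) = 0.98000 / 1.49000 ≈ 0.65772
SEM = 6.10000·√(1 − 0.65772) ≈ 3.56880
SE_diff = √2 · SEM ≈ 5.04704
Smallest detectable difference = 1.645·5.04704 ≈ 8.30238

8.30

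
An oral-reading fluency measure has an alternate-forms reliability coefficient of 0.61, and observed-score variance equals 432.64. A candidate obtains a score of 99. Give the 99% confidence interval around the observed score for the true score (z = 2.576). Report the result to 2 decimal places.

SD = √432.64 ≈ 20.800
SEM = 20.800 * √(1 − 0.610) = 20.800 * √0.390 ≈ 20.800 * 0.624 ≈ 12.990
Margin = 2.576 * 12.990 ≈ 33.461
99% CI: 99 ± 33.461 = [65.539, 132.461]

[65.54, 132.46]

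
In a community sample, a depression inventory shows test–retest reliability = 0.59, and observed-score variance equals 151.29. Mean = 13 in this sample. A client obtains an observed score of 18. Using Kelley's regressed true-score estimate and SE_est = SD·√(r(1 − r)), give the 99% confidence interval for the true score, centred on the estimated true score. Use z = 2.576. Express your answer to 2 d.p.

[0.37, 31.53]

σ = 151.29^(1/2) = 12.30000
Estimated true score = 0.59000*18 + (1 − 0.59000)*13 ≈ 15.95000
SE_est = SD * √(r(1 − r)) = 12.30000 * √0.24190 ≈ 12.30000 * 0.49183 ≈ 6.04955
CI = 15.95000 ± 2.576 * 6.04955 → [0.36636, 31.53364]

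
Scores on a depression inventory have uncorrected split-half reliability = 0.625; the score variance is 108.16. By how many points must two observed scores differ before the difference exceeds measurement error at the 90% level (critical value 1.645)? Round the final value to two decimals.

SD = √108.16 = 10.400
Full-length reliability (Spearman-Brown) = 2(0.625)/(1+0.625) ≈ 0.769
The standard error of measurement is 10.400·√(1 − 0.769) ≈ 10.400·0.480 ≈ 4.996.
Standard error of the difference = 4.996·√2 ≈ 7.065
Minimum reliable difference = 1.645 · SE_diff ≈ 1.645 · 7.065 ≈ 11.623

11.62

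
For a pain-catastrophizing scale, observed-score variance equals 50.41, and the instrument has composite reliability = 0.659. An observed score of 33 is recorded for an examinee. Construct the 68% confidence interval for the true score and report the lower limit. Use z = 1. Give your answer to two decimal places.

SD = √50.41 ≈ 7.100
The standard error of measurement is 7.100*√(1 − 0.659) ≈ 7.100*0.584 ≈ 4.146.
1 * SEM ≈ 4.146
Lower limit = 33 − 4.146 ≈ 28.854

28.85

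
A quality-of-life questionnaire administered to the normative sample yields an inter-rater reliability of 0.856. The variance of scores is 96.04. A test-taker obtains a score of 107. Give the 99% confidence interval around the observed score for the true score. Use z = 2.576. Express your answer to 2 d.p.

[97.42, 116.58]

σ = 96.04^(1/2) = 9.800
The standard error of measurement is 9.800·√(1 − 0.856) ≃ 9.800·0.379 ≃ 3.719.
Half-width = 2.576·3.719 ≃ 9.580
Interval: (97.420, 116.580)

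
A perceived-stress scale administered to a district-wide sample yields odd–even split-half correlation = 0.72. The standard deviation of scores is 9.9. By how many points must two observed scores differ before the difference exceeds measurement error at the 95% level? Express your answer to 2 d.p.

r_full = 2·0.72 / (1 + 0.72) ≃ 0.837
SEM = 9.900 * √(1 − 0.837) = 9.900 * √0.163 ≃ 9.900 * 0.403 ≃ 3.994
SE_diff = √2 * SEM ≃ 5.649
Minimum reliable difference = 1.96 * SE_diff ≃ 1.96 * 5.649 ≃ 11.072

11.07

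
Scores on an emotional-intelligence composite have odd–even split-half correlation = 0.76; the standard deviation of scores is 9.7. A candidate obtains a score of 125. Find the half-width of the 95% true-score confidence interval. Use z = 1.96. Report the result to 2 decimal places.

r_full = 2·0.76 / (1 + 0.76) ≈ 0.8636
SEM = 9.7000×√(1 − 0.8636) ≈ 3.5820
Half-width = 1.96×3.5820 ≈ 7.0206

7.02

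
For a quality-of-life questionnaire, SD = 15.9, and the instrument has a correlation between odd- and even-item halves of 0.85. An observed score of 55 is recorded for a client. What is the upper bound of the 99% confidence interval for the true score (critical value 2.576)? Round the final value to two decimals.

r_full = 2·0.85 / (1 + 0.85) ≈ 0.9189
The standard error of measurement is 15.9000*√(1 − 0.9189) ≈ 15.9000*0.2847 ≈ 4.5275.
Margin = 2.576 * 4.5275 ≈ 11.6628
Upper bound: 55 + 11.6628 = 66.6628

66.66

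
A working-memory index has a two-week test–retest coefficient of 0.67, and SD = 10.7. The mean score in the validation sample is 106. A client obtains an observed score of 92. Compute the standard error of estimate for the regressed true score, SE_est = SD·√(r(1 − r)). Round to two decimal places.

SE_est = SD × √(r(1 − r)) = 10.700 × √0.221 ≈ 10.700 × 0.470 ≈ 5.031

5.03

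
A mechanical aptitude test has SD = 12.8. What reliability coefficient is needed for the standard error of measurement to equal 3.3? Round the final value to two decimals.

0.93

r = 1 − (SEM / SD)² = 1 − (3.3000 / 12.8)² ≈ 1 − 0.0665 ≈ 0.9335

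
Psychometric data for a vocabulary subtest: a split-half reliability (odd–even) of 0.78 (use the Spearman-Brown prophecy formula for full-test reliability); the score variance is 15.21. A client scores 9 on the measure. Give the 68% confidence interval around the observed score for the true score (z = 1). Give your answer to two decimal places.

SD = √15.21 ≈ 3.900
r_full = 2·0.78 / (1 + 0.78) ≈ 0.876
The standard error of measurement is 3.900×√(1 − 0.876) ≈ 3.900×0.352 ≈ 1.371.
1 × SEM ≈ 1.371
Interval: (7.629, 10.371)

[7.63, 10.37]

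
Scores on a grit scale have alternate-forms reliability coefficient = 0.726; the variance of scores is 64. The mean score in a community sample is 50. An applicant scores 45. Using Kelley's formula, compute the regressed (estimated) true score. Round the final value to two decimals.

T̂ = r·X + (1 − r)·M = 0.726·45 + 0.274·50 = 32.670 + 13.700 ≈ 46.370

46.37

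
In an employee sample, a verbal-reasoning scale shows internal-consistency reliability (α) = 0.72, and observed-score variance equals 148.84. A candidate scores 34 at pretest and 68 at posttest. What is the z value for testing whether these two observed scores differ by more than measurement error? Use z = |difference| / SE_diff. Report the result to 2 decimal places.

3.72

σ = 148.84^(1/2) = 12.20000
SEM = 12.20000 * √(1 − 0.72000) = 12.20000 * √0.28000 ≈ 12.20000 * 0.52915 ≈ 6.45563
SE_diff = √2 * SEM ≈ 9.12964
z = |34 − 68| / 9.12964 = 34 / 9.12964 ≈ 3.72413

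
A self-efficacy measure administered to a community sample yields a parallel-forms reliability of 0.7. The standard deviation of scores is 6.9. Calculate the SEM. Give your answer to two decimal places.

3.78

SEM = 6.900 * √(1 − 0.700) = 6.900 * √0.300 ≈ 6.900 * 0.548 ≈ 3.779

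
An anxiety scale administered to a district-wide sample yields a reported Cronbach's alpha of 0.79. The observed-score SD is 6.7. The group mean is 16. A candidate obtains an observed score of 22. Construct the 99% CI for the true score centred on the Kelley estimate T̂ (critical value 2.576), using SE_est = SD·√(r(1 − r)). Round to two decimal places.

T̂ = r·X + (1 − r)·M = 0.790×22 + 0.210×16 = 17.380 + 3.360 ≈ 20.740
SE_est = SD × √(r(1 − r)) = 6.700 × √0.166 ≈ 6.700 × 0.407 ≈ 2.729
99% CI: 20.740 ± 7.030 ≈ (13.710, 27.770)

[13.71, 27.77]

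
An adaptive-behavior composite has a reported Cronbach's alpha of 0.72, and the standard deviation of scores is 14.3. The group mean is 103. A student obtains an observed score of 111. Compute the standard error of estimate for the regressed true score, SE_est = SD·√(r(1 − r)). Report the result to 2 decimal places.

6.42

SE_est = SD × √(r(1 − r)) = 14.300 × √0.202 ≃ 14.300 × 0.449 ≃ 6.421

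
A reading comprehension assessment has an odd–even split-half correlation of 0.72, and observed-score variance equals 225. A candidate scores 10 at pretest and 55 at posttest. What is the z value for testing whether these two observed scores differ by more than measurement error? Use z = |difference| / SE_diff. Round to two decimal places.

σ = 225^(1/2) = 15.000
Spearman-Brown: r = 2(0.72) / (1 + 0.72) = 1.440 / 1.720 ≃ 0.837
The standard error of measurement is 15.000×√(1 − 0.837) ≃ 15.000×0.403 ≃ 6.052.
SE_diff = SEM × √2 ≃ 6.052 × 1.414 ≃ 8.559
z = 45 / 8.559 ≃ 5.258

5.26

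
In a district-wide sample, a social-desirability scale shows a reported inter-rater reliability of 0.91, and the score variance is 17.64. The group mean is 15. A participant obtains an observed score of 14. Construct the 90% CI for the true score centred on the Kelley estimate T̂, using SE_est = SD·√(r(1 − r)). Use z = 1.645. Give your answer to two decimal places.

[12.11, 16.07]

σ = 17.64^(1/2) = 4.2000
T̂ = r·X + (1 − r)·M = 0.9100*14 + 0.0900*15 = 12.7400 + 1.3500 ≈ 14.0900
SE_est = SD * √(r(1 − r)) = 4.2000 * √0.0819 ≈ 4.2000 * 0.2862 ≈ 1.2020
CI = 14.0900 ± 1.645 * 1.2020 → [12.1128, 16.0672]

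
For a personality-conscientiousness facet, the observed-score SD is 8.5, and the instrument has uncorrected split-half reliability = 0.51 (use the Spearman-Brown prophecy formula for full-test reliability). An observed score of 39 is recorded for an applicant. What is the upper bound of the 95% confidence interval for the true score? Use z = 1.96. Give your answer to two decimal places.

Full-length reliability (Spearman-Brown) = 2(0.51)/(1+0.51) ≈ 0.6755
The standard error of measurement is 8.5000*√(1 − 0.6755) ≈ 8.5000*0.5697 ≈ 4.8420.
Half-width = 1.96*4.8420 ≈ 9.4904
Upper limit = 39 + 9.4904 ≈ 48.4904

48.49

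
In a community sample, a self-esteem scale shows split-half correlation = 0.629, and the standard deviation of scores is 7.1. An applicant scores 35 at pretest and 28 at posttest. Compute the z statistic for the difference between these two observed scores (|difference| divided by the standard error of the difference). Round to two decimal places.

1.46

r_full = 2·0.629 / (1 + 0.629) ≈ 0.772
The standard error of measurement is 7.100·√(1 − 0.772) ≈ 7.100·0.477 ≈ 3.388.
Standard error of the difference = 3.388·√2 ≈ 4.792
z = |35 − 28| / 4.792 = 7 / 4.792 ≈ 1.461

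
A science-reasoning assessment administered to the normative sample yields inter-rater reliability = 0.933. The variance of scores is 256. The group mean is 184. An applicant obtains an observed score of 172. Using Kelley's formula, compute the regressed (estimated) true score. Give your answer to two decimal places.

172.80

Estimated true score = 0.933×172 + (1 − 0.933)×184 ≈ 172.804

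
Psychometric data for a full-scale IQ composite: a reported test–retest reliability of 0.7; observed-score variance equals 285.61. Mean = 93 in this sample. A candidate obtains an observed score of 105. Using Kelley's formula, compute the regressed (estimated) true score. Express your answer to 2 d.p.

101.40

T̂ = 0.7000(105) + 0.3000(93) ≈ 101.4000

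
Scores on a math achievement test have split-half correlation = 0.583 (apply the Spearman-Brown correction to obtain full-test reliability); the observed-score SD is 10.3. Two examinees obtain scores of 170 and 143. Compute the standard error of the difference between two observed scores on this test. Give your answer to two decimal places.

7.48

Spearman-Brown: r = 2(0.583) / (1 + 0.583) = 1.16600 / 1.58300 ≈ 0.73658
SEM = 10.30000×√(1 − 0.73658) ≈ 5.28646
Standard error of the difference = 5.28646·√2 ≈ 7.47618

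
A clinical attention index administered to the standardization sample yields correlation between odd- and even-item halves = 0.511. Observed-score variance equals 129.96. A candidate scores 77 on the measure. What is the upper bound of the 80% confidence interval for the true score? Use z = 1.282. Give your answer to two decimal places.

85.31

SD = √129.96 = 11.40000
Full-length reliability (Spearman-Brown) = 2(0.511)/(1+0.511) ≈ 0.67637
The standard error of measurement is 11.40000×√(1 − 0.67637) ≈ 11.40000×0.56888 ≈ 6.48525.
1.282 × SEM ≈ 8.31410
Upper bound: 77 + 8.31410 = 85.31410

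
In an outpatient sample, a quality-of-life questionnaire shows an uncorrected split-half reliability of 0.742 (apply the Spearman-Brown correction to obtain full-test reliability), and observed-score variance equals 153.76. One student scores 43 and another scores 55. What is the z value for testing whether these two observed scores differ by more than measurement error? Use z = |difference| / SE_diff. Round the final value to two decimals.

1.78

SD = √153.76 = 12.4000
Full-length reliability (Spearman-Brown) = 2(0.742)/(1+0.742) ≈ 0.8519
SEM = 12.4000·√(1 − 0.8519) ≈ 4.7721
SE_diff = SEM · √2 ≈ 4.7721 · 1.4142 ≈ 6.7487
z = |43 − 55| / 6.7487 = 12 / 6.7487 ≈ 1.7781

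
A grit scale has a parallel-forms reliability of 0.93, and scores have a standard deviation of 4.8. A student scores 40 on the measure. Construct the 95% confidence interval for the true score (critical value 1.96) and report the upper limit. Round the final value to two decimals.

42.49

SEM = 4.800*√(1 − 0.930) ≃ 1.270
1.96 * SEM ≃ 2.489
Upper bound: 40 + 2.489 = 42.489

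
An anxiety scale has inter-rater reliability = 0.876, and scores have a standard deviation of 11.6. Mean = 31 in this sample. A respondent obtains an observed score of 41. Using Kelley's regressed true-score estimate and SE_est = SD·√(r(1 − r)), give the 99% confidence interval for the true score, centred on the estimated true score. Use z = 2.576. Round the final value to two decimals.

T̂ = 0.87600(41) + 0.12400(31) ≃ 39.76000
SE_est = 11.60000·√(0.87600·0.12400) ≃ 3.82315
99% CI: 39.76000 ± 9.84842 ≃ (29.91158, 49.60842)

[29.91, 49.61]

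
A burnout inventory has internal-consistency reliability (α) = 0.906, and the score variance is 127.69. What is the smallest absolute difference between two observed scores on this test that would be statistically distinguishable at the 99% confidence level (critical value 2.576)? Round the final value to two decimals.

σ = 127.69^(1/2) = 11.3000
The standard error of measurement is 11.3000×√(1 − 0.9060) ≈ 11.3000×0.3066 ≈ 3.4645.
Standard error of the difference = 3.4645·√2 ≈ 4.8996
Minimum reliable difference = 2.576 × SE_diff ≈ 2.576 × 4.8996 ≈ 12.6213

12.62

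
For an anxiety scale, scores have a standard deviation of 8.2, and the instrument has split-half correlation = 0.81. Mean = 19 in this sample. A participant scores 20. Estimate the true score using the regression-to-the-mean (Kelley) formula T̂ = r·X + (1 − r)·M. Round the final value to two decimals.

19.90

Spearman-Brown: r = 2(0.81) / (1 + 0.81) = 1.6200 / 1.8100 ≃ 0.8950
T̂ = r·X + (1 − r)·M = 0.8950×20 + 0.1050×19 ≃ 17.9006 + 1.9945 ≃ 19.8950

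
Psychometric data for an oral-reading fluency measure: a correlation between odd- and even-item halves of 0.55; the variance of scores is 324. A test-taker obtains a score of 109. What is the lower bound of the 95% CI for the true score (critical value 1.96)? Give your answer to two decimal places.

σ = 324^(1/2) = 18.0000
r_full = 2·0.55 / (1 + 0.55) ≈ 0.7097
SEM = 18.0000 × √(1 − 0.7097) = 18.0000 × √0.2903 ≈ 18.0000 × 0.5388 ≈ 9.6987
Half-width = 1.96×9.6987 ≈ 19.0094
Lower limit = 109 − 19.0094 ≈ 89.9906

89.99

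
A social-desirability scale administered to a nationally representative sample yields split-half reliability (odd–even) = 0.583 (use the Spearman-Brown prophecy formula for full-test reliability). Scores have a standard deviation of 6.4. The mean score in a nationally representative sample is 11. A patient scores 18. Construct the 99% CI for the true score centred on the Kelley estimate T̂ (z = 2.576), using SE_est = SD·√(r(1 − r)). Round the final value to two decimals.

Spearman-Brown: r = 2(0.583) / (1 + 0.583) = 1.1660 / 1.5830 ≃ 0.7366
T̂ = r·X + (1 − r)·M = 0.7366*18 + 0.2634*11 ≃ 13.2584 + 2.8977 ≃ 16.1560
SE_est = SD * √(r(1 − r)) = 6.4000 * √0.1940 ≃ 6.4000 * 0.4405 ≃ 2.8191
CI = 16.1560 ± 2.576 * 2.8191 → [8.8939, 23.4181]

[8.89, 23.42]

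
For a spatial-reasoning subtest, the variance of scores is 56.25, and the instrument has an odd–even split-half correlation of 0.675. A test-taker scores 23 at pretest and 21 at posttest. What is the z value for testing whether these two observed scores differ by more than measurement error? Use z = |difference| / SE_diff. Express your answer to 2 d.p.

σ = 56.25^(1/2) = 7.5000
Spearman-Brown: r = 2(0.675) / (1 + 0.675) = 1.3500 / 1.6750 ≃ 0.8060
SEM = 7.5000 × √(1 − 0.8060) = 7.5000 × √0.1940 ≃ 7.5000 × 0.4405 ≃ 3.3037
Standard error of the difference = 3.3037·√2 ≃ 4.6721
z = 2 / 4.6721 ≃ 0.4281

0.43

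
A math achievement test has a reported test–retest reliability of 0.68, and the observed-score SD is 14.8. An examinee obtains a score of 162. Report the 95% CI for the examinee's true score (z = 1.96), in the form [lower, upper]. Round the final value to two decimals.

[145.59, 178.41]

SEM = 14.800*√(1 − 0.680) ≃ 8.372
Margin = 1.96 * 8.372 ≃ 16.409
CI = 162 ± 16.409 → [145.591, 178.409]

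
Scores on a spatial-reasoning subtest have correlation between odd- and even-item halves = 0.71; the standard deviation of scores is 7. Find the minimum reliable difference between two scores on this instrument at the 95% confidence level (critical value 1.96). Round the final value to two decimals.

7.99

Full-length reliability (Spearman-Brown) = 2(0.71)/(1+0.71) ≈ 0.8304
SEM = 7.0000 * √(1 − 0.8304) = 7.0000 * √0.1696 ≈ 7.0000 * 0.4118 ≈ 2.8827
Standard error of the difference = 2.8827·√2 ≈ 4.0767
Minimum reliable difference = 1.96 * SE_diff ≈ 1.96 * 4.0767 ≈ 7.9904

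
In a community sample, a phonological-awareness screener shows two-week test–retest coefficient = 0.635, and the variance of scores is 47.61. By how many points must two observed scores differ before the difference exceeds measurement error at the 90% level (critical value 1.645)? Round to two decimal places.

9.70

SD = √47.61 = 6.9000
SEM = 6.9000 * √(1 − 0.6350) = 6.9000 * √0.3650 ≈ 6.9000 * 0.6042 ≈ 4.1687
Standard error of the difference = 4.1687·√2 ≈ 5.8954
Minimum reliable difference = 1.645 * SE_diff ≈ 1.645 * 5.8954 ≈ 9.6979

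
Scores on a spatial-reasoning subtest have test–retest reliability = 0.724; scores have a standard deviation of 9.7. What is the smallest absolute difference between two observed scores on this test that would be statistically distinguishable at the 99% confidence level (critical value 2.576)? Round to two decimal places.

18.56

SEM = 9.7000·√(1 − 0.7240) ≃ 5.0960
SE_diff = √2 · SEM ≃ 7.2068
Smallest detectable difference = 2.576·7.2068 ≃ 18.5647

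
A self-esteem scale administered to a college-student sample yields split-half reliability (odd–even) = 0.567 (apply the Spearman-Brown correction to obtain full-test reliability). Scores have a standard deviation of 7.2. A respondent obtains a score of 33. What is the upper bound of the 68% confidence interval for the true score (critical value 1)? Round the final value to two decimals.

Full-length reliability (Spearman-Brown) = 2(0.567)/(1+0.567) ≈ 0.7237
SEM = 7.2000×√(1 − 0.7237) ≈ 3.7848
Margin = 1 × 3.7848 ≈ 3.7848
Upper bound: 33 + 3.7848 = 36.7848

36.78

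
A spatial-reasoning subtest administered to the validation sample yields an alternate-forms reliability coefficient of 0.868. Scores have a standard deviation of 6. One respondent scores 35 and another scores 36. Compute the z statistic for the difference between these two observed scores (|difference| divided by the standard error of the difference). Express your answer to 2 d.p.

SEM = 6.0000 × √(1 − 0.8680) = 6.0000 × √0.1320 ≈ 6.0000 × 0.3633 ≈ 2.1799
SE_diff = √2 × SEM ≈ 3.0829
z = 1 / 3.0829 ≈ 0.3244

0.32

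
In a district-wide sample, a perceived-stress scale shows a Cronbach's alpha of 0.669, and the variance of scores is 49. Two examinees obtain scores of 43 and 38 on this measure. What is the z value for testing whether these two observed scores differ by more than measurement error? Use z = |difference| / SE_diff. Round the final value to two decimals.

SD = √49 ≈ 7.0000
SEM = 7.0000*√(1 − 0.6690) ≈ 4.0273
SE_diff = SEM * √2 ≈ 4.0273 * 1.4142 ≈ 5.6954
z = |43 − 38| / 5.6954 = 5 / 5.6954 ≈ 0.8779

0.88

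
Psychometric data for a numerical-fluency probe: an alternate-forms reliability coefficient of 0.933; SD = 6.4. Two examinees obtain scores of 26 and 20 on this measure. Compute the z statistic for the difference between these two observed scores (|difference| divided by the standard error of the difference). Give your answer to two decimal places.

The standard error of measurement is 6.400*√(1 − 0.933) ≃ 6.400*0.259 ≃ 1.657.
Standard error of the difference = 1.657·√2 ≃ 2.343
z = |26 − 20| / 2.343 = 6 / 2.343 ≃ 2.561

2.56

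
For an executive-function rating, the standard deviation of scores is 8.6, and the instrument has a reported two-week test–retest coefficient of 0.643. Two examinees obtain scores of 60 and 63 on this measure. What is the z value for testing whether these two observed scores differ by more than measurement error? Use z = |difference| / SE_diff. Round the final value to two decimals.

0.41

SEM = 8.600*√(1 − 0.643) ≃ 5.138
SE_diff = SEM * √2 ≃ 5.138 * 1.414 ≃ 7.267
z = 3 / 7.267 ≃ 0.413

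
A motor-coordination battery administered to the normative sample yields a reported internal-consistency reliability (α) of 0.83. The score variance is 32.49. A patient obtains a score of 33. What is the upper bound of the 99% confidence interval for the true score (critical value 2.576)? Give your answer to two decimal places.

σ = 32.49^(1/2) = 5.7000
SEM = 5.7000*√(1 − 0.8300) ≃ 2.3502
2.576 * SEM ≃ 6.0540
Upper limit = 33 + 6.0540 ≃ 39.0540

39.05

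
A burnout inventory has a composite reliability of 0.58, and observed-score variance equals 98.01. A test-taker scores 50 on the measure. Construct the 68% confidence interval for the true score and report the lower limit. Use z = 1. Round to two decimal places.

σ = 98.01^(1/2) = 9.9000
SEM = 9.9000×√(1 − 0.5800) ≈ 6.4159
1 × SEM ≈ 6.4159
Lower limit = 50 − 6.4159 ≈ 43.5841

43.58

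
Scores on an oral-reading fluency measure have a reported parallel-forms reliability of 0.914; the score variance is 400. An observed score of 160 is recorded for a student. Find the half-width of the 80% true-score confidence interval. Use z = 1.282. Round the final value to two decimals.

7.52

SD = √400 = 20.0000
The standard error of measurement is 20.0000×√(1 − 0.9140) ≃ 20.0000×0.2933 ≃ 5.8652.
1.282 × SEM ≃ 7.5191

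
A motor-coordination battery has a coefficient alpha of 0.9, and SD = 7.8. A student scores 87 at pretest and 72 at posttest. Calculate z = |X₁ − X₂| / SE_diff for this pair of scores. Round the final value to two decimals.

SEM = 7.800 · √(1 − 0.900) = 7.800 · √0.100 ≈ 7.800 · 0.316 ≈ 2.467
SE_diff = SEM · √2 ≈ 2.467 · 1.414 ≈ 3.488
z = |87 − 72| / 3.488 = 15 / 3.488 ≈ 4.300

4.30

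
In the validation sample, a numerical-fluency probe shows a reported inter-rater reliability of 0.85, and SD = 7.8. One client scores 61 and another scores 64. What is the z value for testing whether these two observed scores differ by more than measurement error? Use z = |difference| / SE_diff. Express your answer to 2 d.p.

0.70

SEM = 7.8000 · √(1 − 0.8500) = 7.8000 · √0.1500 ≃ 7.8000 · 0.3873 ≃ 3.0209
Standard error of the difference = 3.0209·√2 ≃ 4.2722
z = |61 − 64| / 4.2722 = 3 / 4.2722 ≃ 0.7022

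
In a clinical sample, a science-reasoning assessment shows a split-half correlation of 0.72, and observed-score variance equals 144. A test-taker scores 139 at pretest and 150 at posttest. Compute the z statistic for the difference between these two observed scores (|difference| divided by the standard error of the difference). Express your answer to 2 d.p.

SD = √144 = 12.000
Spearman-Brown: r = 2(0.72) / (1 + 0.72) = 1.440 / 1.720 ≈ 0.837
SEM = 12.000×√(1 − 0.837) ≈ 4.842
Standard error of the difference = 4.842·√2 ≈ 6.847
z = 11 / 6.847 ≈ 1.607

1.61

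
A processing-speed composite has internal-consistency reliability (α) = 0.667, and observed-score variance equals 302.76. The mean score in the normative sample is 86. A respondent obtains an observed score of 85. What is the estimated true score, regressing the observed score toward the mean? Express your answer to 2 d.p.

85.33

T̂ = 0.6670(85) + 0.3330(86) ≃ 85.3330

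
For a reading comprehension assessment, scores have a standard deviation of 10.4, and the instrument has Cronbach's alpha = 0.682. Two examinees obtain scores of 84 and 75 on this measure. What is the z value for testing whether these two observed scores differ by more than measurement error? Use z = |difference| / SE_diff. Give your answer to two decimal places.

The standard error of measurement is 10.4000·√(1 − 0.6820) ≈ 10.4000·0.5639 ≈ 5.8647.
SE_diff = SEM · √2 ≈ 5.8647 · 1.4142 ≈ 8.2940
z = |84 − 75| / 8.2940 = 9 / 8.2940 ≈ 1.0851

1.09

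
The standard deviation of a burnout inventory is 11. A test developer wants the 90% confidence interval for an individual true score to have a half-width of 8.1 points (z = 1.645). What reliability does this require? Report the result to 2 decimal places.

0.80

SEM needed = half-width / z = 8.1/1.645 ≈ 4.9240
Required reliability = 1 − (SEM/SD)² = 1 − 0.2004 ≈ 0.7996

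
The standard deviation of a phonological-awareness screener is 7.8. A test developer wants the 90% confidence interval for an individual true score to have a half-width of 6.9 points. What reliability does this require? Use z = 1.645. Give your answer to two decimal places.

Required SEM = 6.9 / 1.645 ≈ 4.19453
r = 1 − (SEM / SD)² = 1 − (4.19453 / 7.8)² ≈ 1 − 0.28919 ≈ 0.71081

0.71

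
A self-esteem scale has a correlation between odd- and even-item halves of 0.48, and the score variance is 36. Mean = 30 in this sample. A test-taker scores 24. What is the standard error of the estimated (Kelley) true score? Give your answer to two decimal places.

SD = √36 = 6.000
Spearman-Brown: r = 2(0.48) / (1 + 0.48) = 0.960 / 1.480 ≈ 0.649
SE_est = SD · √(r(1 − r)) = 6.000 · √0.228 ≈ 6.000 · 0.477 ≈ 2.864

2.86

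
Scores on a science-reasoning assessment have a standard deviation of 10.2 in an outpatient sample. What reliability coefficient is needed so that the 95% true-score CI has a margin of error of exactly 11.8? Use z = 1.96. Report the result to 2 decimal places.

SEM needed = half-width / z = 11.8/1.96 ≈ 6.0204
r = 1 − (6.0204/10.2)² ≈ 1 − 0.3484 ≈ 0.6516

0.65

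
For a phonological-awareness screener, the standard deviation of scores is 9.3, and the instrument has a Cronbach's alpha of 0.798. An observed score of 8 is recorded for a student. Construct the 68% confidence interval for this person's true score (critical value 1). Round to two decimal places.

[3.82, 12.18]

SEM = 9.3000*√(1 − 0.7980) ≈ 4.1798
Margin = 1 * 4.1798 ≈ 4.1798
Interval: (3.8202, 12.1798)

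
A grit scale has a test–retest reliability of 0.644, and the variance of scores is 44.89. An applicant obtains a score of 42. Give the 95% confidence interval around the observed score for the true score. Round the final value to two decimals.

SD = √44.89 ≈ 6.7000
SEM = 6.7000 · √(1 − 0.6440) = 6.7000 · √0.3560 ≈ 6.7000 · 0.5967 ≈ 3.9976
Margin = 1.96 · 3.9976 ≈ 7.8353
Interval: (34.1647, 49.8353)

[34.16, 49.84]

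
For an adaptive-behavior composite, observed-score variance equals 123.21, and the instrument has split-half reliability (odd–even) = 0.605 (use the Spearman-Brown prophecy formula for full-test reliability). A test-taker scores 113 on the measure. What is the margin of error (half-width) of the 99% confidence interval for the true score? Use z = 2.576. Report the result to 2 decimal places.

SD = √123.21 = 11.100
r_full = 2·0.605 / (1 + 0.605) ≈ 0.754
SEM = 11.100 · √(1 − 0.754) = 11.100 · √0.246 ≈ 11.100 · 0.496 ≈ 5.507
Margin = 2.576 · 5.507 ≈ 14.185

14.19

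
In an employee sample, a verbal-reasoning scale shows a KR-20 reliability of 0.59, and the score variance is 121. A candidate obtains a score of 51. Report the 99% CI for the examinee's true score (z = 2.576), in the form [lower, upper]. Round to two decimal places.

σ = 121^(1/2) = 11.000
SEM = 11.000 * √(1 − 0.590) = 11.000 * √0.410 ≈ 11.000 * 0.640 ≈ 7.043
Margin = 2.576 * 7.043 ≈ 18.144
Interval: (32.856, 69.144)

[32.86, 69.14]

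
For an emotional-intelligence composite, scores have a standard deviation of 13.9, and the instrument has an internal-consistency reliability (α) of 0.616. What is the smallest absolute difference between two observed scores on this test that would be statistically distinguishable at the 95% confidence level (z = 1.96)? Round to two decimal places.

SEM = 13.900*√(1 − 0.616) ≃ 8.614
Standard error of the difference = 8.614·√2 ≃ 12.181
Smallest detectable difference = 1.96*12.181 ≃ 23.875

23.88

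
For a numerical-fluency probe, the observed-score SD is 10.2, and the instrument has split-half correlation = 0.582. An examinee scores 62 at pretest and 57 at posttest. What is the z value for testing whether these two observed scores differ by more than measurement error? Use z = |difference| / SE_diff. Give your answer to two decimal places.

r_full = 2·0.582 / (1 + 0.582) ≈ 0.7358
The standard error of measurement is 10.2000×√(1 − 0.7358) ≈ 10.2000×0.5140 ≈ 5.2431.
SE_diff = √2 × SEM ≈ 7.4148
z = |62 − 57| / 7.4148 = 5 / 7.4148 ≈ 0.6743

0.67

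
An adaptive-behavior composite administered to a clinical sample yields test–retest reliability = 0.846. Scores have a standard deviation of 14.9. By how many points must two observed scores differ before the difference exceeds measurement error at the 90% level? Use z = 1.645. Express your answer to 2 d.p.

SEM = 14.9000*√(1 − 0.8460) ≃ 5.8472
SE_diff = SEM * √2 ≃ 5.8472 * 1.4142 ≃ 8.2692
Minimum reliable difference = 1.645 * SE_diff ≃ 1.645 * 8.2692 ≃ 13.6028

13.60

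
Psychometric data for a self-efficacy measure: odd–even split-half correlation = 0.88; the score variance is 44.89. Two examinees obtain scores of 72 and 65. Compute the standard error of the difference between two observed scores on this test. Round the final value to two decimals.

2.39

SD = √44.89 = 6.700
Spearman-Brown: r = 2(0.88) / (1 + 0.88) = 1.760 / 1.880 ≈ 0.936
The standard error of measurement is 6.700·√(1 − 0.936) ≈ 6.700·0.253 ≈ 1.693.
SE_diff = √2 · SEM ≈ 2.394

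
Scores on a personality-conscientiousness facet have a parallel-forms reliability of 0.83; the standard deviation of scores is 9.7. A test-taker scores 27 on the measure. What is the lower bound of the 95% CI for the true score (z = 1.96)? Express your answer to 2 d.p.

SEM = 9.7000·√(1 − 0.8300) ≈ 3.9994
Margin = 1.96 · 3.9994 ≈ 7.8388
Lower bound: 27 − 7.8388 = 19.1612

19.16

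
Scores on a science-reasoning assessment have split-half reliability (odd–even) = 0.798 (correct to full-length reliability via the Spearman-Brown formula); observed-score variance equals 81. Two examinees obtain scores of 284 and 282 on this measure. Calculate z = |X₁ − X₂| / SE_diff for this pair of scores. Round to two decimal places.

0.47

σ = 81^(1/2) = 9.00000
Spearman-Brown: r = 2(0.798) / (1 + 0.798) = 1.59600 / 1.79800 ≈ 0.88765
The standard error of measurement is 9.00000*√(1 − 0.88765) ≈ 9.00000*0.33518 ≈ 3.01664.
SE_diff = SEM * √2 ≈ 3.01664 * 1.41421 ≈ 4.26617
z = 2 / 4.26617 ≈ 0.46880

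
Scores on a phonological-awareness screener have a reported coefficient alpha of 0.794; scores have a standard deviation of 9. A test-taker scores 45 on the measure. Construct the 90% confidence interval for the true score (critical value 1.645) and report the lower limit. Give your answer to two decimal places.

38.28

SEM = 9.0000·√(1 − 0.7940) ≈ 4.0849
Half-width = 1.645·4.0849 ≈ 6.7196
Lower limit = 45 − 6.7196 ≈ 38.2804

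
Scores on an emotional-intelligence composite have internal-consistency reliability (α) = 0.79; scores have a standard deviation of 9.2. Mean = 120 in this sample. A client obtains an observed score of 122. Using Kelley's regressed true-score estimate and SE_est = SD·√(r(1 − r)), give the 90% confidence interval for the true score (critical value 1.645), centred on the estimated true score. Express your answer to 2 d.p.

T̂ = 0.79000(122) + 0.21000(120) ≈ 121.58000
SE_est = SD * √(r(1 − r)) = 9.20000 * √0.16590 ≈ 9.20000 * 0.40731 ≈ 3.74724
CI = 121.58000 ± 1.645 * 3.74724 → [115.41580, 127.74420]

[115.42, 127.74]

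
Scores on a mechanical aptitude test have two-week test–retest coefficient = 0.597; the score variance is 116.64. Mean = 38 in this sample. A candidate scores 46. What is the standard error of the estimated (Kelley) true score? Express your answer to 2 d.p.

5.30

SD = √116.64 ≈ 10.800
SE_est = 10.800·√[r(1 − r)] ≈ 5.297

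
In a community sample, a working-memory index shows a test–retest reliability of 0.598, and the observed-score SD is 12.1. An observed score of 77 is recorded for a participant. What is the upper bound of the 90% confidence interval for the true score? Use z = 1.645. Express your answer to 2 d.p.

89.62

SEM = 12.1000 * √(1 − 0.5980) = 12.1000 * √0.4020 ≃ 12.1000 * 0.6340 ≃ 7.6718
Half-width = 1.645*7.6718 ≃ 12.6201
Upper bound: 77 + 12.6201 = 89.6201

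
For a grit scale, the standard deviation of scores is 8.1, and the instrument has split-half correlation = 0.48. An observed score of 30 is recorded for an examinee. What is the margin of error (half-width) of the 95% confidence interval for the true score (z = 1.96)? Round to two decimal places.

r_full = 2·0.48 / (1 + 0.48) ≈ 0.649
SEM = 8.100·√(1 − 0.649) ≈ 4.801
Half-width = 1.96·4.801 ≈ 9.410

9.41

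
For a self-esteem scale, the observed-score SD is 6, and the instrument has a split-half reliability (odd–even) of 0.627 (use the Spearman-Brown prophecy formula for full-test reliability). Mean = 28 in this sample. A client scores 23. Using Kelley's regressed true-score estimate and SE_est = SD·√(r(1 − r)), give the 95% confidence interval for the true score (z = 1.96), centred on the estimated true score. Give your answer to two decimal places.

Full-length reliability (Spearman-Brown) = 2(0.627)/(1+0.627) ≈ 0.7707
T̂ = r·X + (1 − r)·M = 0.7707*23 + 0.2293*28 ≈ 17.7271 + 6.4192 ≈ 24.1463
SE_est = SD * √(r(1 − r)) = 6.0000 * √0.1767 ≈ 6.0000 * 0.4204 ≈ 2.5221
CI = 24.1463 ± 1.96 * 2.5221 → [19.2029, 29.0896]

[19.20, 29.09]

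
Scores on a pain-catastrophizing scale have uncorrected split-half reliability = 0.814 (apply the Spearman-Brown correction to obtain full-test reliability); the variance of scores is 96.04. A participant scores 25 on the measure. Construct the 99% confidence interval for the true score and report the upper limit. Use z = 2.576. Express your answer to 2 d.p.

33.08

SD = √96.04 = 9.800
Spearman-Brown: r = 2(0.814) / (1 + 0.814) = 1.628 / 1.814 ≈ 0.897
SEM = 9.800·√(1 − 0.897) ≈ 3.138
Margin = 2.576 · 3.138 ≈ 8.084
Upper limit = 25 + 8.084 ≈ 33.084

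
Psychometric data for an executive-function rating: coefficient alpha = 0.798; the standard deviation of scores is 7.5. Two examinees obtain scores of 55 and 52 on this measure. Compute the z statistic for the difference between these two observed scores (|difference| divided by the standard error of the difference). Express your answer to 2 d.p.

SEM = 7.500 · √(1 − 0.798) = 7.500 · √0.202 ≃ 7.500 · 0.449 ≃ 3.371
Standard error of the difference = 3.371·√2 ≃ 4.767
z = |55 − 52| / 4.767 = 3 / 4.767 ≃ 0.629

0.63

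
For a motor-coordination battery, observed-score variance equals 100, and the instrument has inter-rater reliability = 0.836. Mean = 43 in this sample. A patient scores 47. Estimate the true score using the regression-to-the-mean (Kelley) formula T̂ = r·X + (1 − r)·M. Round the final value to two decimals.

46.34

T̂ = r·X + (1 − r)·M = 0.83600×47 + 0.16400×43 = 39.29200 + 7.05200 ≈ 46.34400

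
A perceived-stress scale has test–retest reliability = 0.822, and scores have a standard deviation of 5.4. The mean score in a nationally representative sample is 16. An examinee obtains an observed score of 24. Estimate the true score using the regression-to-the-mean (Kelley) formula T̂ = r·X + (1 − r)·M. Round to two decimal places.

Estimated true score = 0.8220×24 + (1 − 0.8220)×16 ≈ 22.5760

22.58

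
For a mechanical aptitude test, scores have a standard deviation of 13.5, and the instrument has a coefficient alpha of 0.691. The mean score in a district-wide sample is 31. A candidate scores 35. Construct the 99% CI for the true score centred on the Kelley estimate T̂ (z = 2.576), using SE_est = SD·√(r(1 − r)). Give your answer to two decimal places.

Estimated true score = 0.6910×35 + (1 − 0.6910)×31 ≈ 33.7640
SE_est = 13.5000×√(0.6910×0.3090) ≈ 6.2381
CI = 33.7640 ± 2.576 × 6.2381 → [17.6947, 49.8333]

[17.69, 49.83]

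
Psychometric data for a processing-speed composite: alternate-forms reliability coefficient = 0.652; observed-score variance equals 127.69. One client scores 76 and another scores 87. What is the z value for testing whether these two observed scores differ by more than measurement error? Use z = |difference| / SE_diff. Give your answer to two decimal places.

1.17

SD = √127.69 = 11.3000
SEM = 11.3000 · √(1 − 0.6520) = 11.3000 · √0.3480 ≃ 11.3000 · 0.5899 ≃ 6.6660
Standard error of the difference = 6.6660·√2 ≃ 9.4272
z = 11 / 9.4272 ≃ 1.1668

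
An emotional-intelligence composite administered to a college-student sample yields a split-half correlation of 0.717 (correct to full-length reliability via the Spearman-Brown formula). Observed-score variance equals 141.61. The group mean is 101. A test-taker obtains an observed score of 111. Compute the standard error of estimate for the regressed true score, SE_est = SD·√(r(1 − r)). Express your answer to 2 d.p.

4.42

σ = 141.61^(1/2) = 11.900
Spearman-Brown: r = 2(0.717) / (1 + 0.717) = 1.434 / 1.717 ≃ 0.835
SE_est = SD * √(r(1 − r)) = 11.900 * √0.138 ≃ 11.900 * 0.371 ≃ 4.415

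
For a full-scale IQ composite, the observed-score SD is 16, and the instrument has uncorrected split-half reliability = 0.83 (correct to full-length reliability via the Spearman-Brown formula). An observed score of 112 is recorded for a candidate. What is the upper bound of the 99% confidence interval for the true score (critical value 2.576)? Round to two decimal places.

124.56

Spearman-Brown: r = 2(0.83) / (1 + 0.83) = 1.660 / 1.830 ≃ 0.907
SEM = 16.000·√(1 − 0.907) ≃ 4.877
Margin = 2.576 · 4.877 ≃ 12.562
Upper limit = 112 + 12.562 ≃ 124.562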